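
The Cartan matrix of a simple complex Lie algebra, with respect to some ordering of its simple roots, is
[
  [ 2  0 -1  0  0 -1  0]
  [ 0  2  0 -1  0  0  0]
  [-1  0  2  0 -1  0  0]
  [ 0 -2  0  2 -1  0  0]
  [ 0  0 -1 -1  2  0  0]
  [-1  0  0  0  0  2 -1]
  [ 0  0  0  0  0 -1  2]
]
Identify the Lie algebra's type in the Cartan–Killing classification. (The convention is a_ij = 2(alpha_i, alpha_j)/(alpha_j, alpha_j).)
The matrix has rank 7 with 2's on the diagonal. Reading the off-diagonal entries as Dynkin edges (a single edge where a_ij = a_ji = -1; a double or triple edge where a_ij * a_ji = 2 or 3), the diagram is a chain of 7 nodes with a double edge at one end; the terminal node there is the unique short simple root (B_7). One simple-root ordering that puts it in standard form is (alpha_7, alpha_6, alpha_1, alpha_3, alpha_5, alpha_4, alpha_2). So the algebra is type B_7, i.e. so(15).

type B_7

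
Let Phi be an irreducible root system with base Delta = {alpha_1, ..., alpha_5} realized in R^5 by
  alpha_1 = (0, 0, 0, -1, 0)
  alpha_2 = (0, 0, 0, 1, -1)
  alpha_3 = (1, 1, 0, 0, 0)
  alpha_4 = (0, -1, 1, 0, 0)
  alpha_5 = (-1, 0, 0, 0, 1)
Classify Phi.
Compute the Cartan integers a_ij = 2(alpha_i, alpha_j)/(alpha_j, alpha_j); the resulting 5x5 Cartan matrix is
[[2, -1, 0, 0, 0], [-2, 2, 0, 0, -1], [0, 0, 2, -1, -1], [0, 0, -1, 2, 0], [0, -1, -1, 0, 2]].
The roots have two lengths (squared-length ratio 2:1); the short ones are alpha_{1}. The associated Dynkin diagram is a chain of 5 nodes with a double edge at one end; the terminal node there is the unique short simple root (B_5), so the type is B_5 (the algebra so(11)).

B_5 (so(11))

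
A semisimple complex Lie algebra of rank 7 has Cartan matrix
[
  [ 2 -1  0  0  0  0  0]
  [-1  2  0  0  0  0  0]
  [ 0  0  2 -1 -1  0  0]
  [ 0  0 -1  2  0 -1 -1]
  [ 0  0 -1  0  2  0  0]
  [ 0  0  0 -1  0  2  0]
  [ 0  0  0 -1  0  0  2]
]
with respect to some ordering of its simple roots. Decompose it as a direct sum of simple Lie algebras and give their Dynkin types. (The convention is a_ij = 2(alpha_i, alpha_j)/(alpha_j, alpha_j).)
A2 + D5

The diagram associated to this matrix has two connected components: the simple roots {alpha_1, alpha_2} form a chain of 2 nodes with single edges (A_2), and {alpha_3, alpha_4, alpha_5, alpha_6, alpha_7} form a chain of 3 nodes with a fork of two nodes at one end (D_5). A semisimple Lie algebra decomposes uniquely as the direct sum of simple ideals, one per connected component of its Dynkin diagram, so g ≅ A_2 ⊕ D_5 (dimension 8 + 45 = 53).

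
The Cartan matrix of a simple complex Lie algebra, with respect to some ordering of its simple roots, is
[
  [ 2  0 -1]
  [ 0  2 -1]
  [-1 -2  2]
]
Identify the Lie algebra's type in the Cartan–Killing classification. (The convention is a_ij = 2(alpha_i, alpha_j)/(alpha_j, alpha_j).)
B3

The matrix has rank 3 with 2's on the diagonal. Reading the off-diagonal entries as Dynkin edges (a single edge where a_ij = a_ji = -1; a double or triple edge where a_ij * a_ji = 2 or 3), the diagram is a chain of 3 nodes with a double edge at one end; the terminal node there is the unique short simple root (B_3). One simple-root ordering that puts it in standard form is (alpha_1, alpha_3, alpha_2). So the algebra is type B_3, i.e. so(7).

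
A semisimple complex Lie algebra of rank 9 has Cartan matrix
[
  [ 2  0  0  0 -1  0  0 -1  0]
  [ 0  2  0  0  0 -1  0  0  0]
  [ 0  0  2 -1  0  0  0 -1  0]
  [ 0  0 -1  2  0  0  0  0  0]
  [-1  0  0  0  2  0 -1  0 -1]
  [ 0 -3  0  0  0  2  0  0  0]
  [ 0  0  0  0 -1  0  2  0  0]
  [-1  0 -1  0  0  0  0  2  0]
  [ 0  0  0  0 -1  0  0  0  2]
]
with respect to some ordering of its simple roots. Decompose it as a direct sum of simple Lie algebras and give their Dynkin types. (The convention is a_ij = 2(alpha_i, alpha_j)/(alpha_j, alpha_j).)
D_7 ⊕ G_2

The diagram associated to this matrix has two connected components: the simple roots {alpha_1, alpha_3, alpha_4, alpha_5, alpha_7, alpha_8, alpha_9} form a chain of 5 nodes with a fork of two nodes at one end (D_7), and {alpha_2, alpha_6} form two nodes joined by a triple edge (G_2). A semisimple Lie algebra decomposes uniquely as the direct sum of simple ideals, one per connected component of its Dynkin diagram, so g ≅ D_7 ⊕ G_2 (dimension 91 + 14 = 105).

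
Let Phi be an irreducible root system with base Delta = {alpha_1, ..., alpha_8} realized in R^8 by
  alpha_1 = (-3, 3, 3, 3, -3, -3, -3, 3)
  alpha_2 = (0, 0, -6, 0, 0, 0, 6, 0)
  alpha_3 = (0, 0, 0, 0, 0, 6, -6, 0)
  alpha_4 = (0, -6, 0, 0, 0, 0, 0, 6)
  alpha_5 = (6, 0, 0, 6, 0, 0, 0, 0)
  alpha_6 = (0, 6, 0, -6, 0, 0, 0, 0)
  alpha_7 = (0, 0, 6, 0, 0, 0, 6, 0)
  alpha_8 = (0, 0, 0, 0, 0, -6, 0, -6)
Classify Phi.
E_8

Compute the Cartan integers a_ij = 2(alpha_i, alpha_j)/(alpha_j, alpha_j); the resulting 8x8 Cartan matrix is
[[2, -1, 0, 0, 0, 0, 0, 0], [-1, 2, -1, 0, 0, 0, 0, 0], [0, -1, 2, 0, 0, 0, -1, -1], [0, 0, 0, 2, 0, -1, 0, -1], [0, 0, 0, 0, 2, -1, 0, 0], [0, 0, 0, -1, -1, 2, 0, 0], [0, 0, -1, 0, 0, 0, 2, 0], [0, 0, -1, -1, 0, 0, 0, 2]].
All simple roots have the same length, so the diagram is simply laced. The associated Dynkin diagram is a chain of 7 nodes with one extra node attached to the third node from one end (E_8), so the type is E_8.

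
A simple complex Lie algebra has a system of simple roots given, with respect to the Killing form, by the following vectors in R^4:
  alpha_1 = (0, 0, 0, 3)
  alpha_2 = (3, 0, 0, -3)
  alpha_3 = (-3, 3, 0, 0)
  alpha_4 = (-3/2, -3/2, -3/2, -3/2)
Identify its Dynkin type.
Compute the Cartan integers a_ij = 2(alpha_i, alpha_j)/(alpha_j, alpha_j); the resulting 4x4 Cartan matrix is
[[2, -1, 0, -1], [-2, 2, -1, 0], [0, -1, 2, 0], [-1, 0, 0, 2]].
The roots have two lengths (squared-length ratio 2:1); the short ones are alpha_{1,4}. The associated Dynkin diagram is a chain of 4 nodes with a double edge between the middle two (F_4), so the type is F_4.

F_4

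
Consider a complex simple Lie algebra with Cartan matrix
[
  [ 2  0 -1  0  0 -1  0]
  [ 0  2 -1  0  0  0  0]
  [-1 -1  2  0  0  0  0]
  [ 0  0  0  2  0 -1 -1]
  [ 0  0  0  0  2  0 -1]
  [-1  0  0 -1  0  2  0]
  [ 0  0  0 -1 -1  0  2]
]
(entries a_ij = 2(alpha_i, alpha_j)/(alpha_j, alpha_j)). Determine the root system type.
The matrix has rank 7 with 2's on the diagonal. Reading the off-diagonal entries as Dynkin edges (a single edge where a_ij = a_ji = -1; a double or triple edge where a_ij * a_ji = 2 or 3), the diagram is a chain of 7 nodes with single edges (A_7). One simple-root ordering that puts it in standard form is (alpha_2, alpha_3, alpha_1, alpha_6, alpha_4, alpha_7, alpha_5). So the algebra is type A_7, i.e. sl(8).

A_7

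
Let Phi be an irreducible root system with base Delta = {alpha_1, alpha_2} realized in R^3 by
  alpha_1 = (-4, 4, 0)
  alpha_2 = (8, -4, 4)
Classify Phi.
Compute the Cartan integers a_ij = 2(alpha_i, alpha_j)/(alpha_j, alpha_j); the resulting 2x2 Cartan matrix is
[[2, -1], [-3, 2]].
The roots have two lengths (squared-length ratio 3:1); the short ones are alpha_{1}. The associated Dynkin diagram is two nodes joined by a triple edge (G_2), so the type is G_2.

G_2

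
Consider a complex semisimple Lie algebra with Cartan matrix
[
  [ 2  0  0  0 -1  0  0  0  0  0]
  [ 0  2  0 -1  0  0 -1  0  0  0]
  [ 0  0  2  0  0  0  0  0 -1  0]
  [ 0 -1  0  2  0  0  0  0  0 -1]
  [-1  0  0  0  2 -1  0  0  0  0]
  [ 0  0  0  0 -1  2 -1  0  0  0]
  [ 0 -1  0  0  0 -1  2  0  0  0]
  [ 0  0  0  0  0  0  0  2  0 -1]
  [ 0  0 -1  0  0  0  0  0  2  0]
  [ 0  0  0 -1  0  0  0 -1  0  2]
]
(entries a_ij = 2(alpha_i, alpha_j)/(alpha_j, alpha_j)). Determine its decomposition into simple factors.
A_2 (sl(3)) + A_8 (sl(9))

The diagram associated to this matrix has two connected components: the simple roots {alpha_3, alpha_9} form a chain of 2 nodes with single edges (A_2), and {alpha_1, alpha_2, alpha_4, alpha_5, alpha_6, alpha_7, alpha_8, alpha_10} form a chain of 8 nodes with single edges (A_8). A semisimple Lie algebra decomposes uniquely as the direct sum of simple ideals, one per connected component of its Dynkin diagram, so g ≅ A_2 ⊕ A_8 (dimension 8 + 80 = 88).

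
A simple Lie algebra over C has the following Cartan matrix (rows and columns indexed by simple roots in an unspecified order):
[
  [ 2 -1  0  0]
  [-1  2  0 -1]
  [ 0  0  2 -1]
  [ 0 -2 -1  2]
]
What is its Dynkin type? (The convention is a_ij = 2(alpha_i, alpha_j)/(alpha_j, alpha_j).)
The matrix has rank 4 with 2's on the diagonal. Reading the off-diagonal entries as Dynkin edges (a single edge where a_ij = a_ji = -1; a double or triple edge where a_ij * a_ji = 2 or 3), the diagram is a chain of 4 nodes with a double edge between the middle two (F_4). One simple-root ordering that puts it in standard form is (alpha_3, alpha_4, alpha_2, alpha_1). So the algebra is type F_4.

F_4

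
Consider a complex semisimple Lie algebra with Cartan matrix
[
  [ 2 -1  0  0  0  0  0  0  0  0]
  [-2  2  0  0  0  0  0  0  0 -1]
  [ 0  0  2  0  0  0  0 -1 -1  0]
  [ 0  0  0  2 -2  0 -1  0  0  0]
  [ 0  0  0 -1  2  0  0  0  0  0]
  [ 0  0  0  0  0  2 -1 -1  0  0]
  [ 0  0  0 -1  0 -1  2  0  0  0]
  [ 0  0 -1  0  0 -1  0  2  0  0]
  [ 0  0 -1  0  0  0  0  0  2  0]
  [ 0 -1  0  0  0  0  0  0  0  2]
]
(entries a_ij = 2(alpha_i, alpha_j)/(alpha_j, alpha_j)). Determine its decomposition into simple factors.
type B_3 ⊕ type B_7

The diagram associated to this matrix has two connected components: the simple roots {alpha_1, alpha_2, alpha_10} form a chain of 3 nodes with a double edge at one end; the terminal node there is the unique short simple root (B_3), and {alpha_3, alpha_4, alpha_5, alpha_6, alpha_7, alpha_8, alpha_9} form a chain of 7 nodes with a double edge at one end; the terminal node there is the unique short simple root (B_7). A semisimple Lie algebra decomposes uniquely as the direct sum of simple ideals, one per connected component of its Dynkin diagram, so g ≅ B_3 ⊕ B_7 (dimension 21 + 105 = 126).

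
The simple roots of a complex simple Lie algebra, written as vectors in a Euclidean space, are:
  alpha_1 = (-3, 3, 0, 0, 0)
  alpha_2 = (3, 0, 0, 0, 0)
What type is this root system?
B_2

Compute the Cartan integers a_ij = 2(alpha_i, alpha_j)/(alpha_j, alpha_j); the resulting 2x2 Cartan matrix is
[[2, -2], [-1, 2]].
The roots have two lengths (squared-length ratio 2:1); the short ones are alpha_{2}. The associated Dynkin diagram is a chain of 2 nodes with a double edge at one end; the terminal node there is the unique short simple root (B_2), so the type is B_2 (the algebra so(5)).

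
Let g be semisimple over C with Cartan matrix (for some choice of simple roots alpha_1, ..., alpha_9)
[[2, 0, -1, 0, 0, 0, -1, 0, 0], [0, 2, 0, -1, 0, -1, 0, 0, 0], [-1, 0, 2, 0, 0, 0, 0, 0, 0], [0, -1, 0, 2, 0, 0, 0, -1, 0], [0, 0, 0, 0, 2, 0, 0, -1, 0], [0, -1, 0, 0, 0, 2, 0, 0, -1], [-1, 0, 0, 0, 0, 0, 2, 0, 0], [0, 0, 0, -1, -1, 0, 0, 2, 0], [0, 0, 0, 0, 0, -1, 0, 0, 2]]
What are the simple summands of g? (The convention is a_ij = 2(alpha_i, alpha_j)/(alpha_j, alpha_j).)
type A_3 ⊕ type A_6

The diagram associated to this matrix has two connected components: the simple roots {alpha_1, alpha_3, alpha_7} form a chain of 3 nodes with single edges (A_3), and {alpha_2, alpha_4, alpha_5, alpha_6, alpha_8, alpha_9} form a chain of 6 nodes with single edges (A_6). A semisimple Lie algebra decomposes uniquely as the direct sum of simple ideals, one per connected component of its Dynkin diagram, so g ≅ A_3 ⊕ A_6 (dimension 15 + 48 = 63).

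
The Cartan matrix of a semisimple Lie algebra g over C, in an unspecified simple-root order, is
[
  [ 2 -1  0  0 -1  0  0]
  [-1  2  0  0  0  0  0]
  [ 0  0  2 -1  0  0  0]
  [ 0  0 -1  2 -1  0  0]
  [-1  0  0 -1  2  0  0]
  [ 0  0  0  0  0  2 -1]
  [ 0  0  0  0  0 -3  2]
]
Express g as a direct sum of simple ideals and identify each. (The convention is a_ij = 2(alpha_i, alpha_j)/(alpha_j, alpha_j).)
The diagram associated to this matrix has two connected components: the simple roots {alpha_1, alpha_2, alpha_3, alpha_4, alpha_5} form a chain of 5 nodes with single edges (A_5), and {alpha_6, alpha_7} form two nodes joined by a triple edge (G_2). A semisimple Lie algebra decomposes uniquely as the direct sum of simple ideals, one per connected component of its Dynkin diagram, so g ≅ A_5 ⊕ G_2 (dimension 35 + 14 = 49).

type A_5 + type G_2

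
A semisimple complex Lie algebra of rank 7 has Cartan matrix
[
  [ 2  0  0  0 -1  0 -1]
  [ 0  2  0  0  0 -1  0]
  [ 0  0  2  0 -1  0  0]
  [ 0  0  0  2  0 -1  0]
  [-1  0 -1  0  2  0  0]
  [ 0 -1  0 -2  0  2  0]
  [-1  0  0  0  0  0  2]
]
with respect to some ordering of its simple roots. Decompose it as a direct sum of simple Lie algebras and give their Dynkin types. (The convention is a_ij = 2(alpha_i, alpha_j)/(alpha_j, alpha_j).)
The diagram associated to this matrix has two connected components: the simple roots {alpha_1, alpha_3, alpha_5, alpha_7} form a chain of 4 nodes with single edges (A_4), and {alpha_2, alpha_4, alpha_6} form a chain of 3 nodes with a double edge at one end; the terminal node there is the unique short simple root (B_3). A semisimple Lie algebra decomposes uniquely as the direct sum of simple ideals, one per connected component of its Dynkin diagram, so g ≅ A_4 ⊕ B_3 (dimension 24 + 21 = 45).

A_4 (sl(5)) + B_3 (so(7))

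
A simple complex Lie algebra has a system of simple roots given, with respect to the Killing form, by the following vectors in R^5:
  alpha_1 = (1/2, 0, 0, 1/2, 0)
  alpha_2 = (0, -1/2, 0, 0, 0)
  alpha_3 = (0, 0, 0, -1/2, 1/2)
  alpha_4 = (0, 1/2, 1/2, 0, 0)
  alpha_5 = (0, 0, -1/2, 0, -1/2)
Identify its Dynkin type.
Compute the Cartan integers a_ij = 2(alpha_i, alpha_j)/(alpha_j, alpha_j); the resulting 5x5 Cartan matrix is
[[2, 0, -1, 0, 0], [0, 2, 0, -1, 0], [-1, 0, 2, 0, -1], [0, -2, 0, 2, -1], [0, 0, -1, -1, 2]].
The roots have two lengths (squared-length ratio 2:1); the short ones are alpha_{2}. The associated Dynkin diagram is a chain of 5 nodes with a double edge at one end; the terminal node there is the unique short simple root (B_5), so the type is B_5 (the algebra so(11)).

B5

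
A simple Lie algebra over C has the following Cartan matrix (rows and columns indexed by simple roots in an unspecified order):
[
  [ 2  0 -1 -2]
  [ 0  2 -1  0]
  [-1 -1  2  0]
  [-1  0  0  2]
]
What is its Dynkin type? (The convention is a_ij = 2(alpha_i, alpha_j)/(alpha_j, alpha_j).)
B_4 (so(9))

The matrix has rank 4 with 2's on the diagonal. Reading the off-diagonal entries as Dynkin edges (a single edge where a_ij = a_ji = -1; a double or triple edge where a_ij * a_ji = 2 or 3), the diagram is a chain of 4 nodes with a double edge at one end; the terminal node there is the unique short simple root (B_4). One simple-root ordering that puts it in standard form is (alpha_2, alpha_3, alpha_1, alpha_4). So the algebra is type B_4, i.e. so(9).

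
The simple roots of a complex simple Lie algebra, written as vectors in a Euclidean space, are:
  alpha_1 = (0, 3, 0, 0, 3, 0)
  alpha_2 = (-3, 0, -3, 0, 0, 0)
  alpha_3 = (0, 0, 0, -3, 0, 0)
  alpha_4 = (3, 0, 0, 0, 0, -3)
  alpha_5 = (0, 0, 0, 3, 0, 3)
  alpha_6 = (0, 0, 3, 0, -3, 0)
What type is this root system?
Compute the Cartan integers a_ij = 2(alpha_i, alpha_j)/(alpha_j, alpha_j); the resulting 6x6 Cartan matrix is
[[2, 0, 0, 0, 0, -1], [0, 2, 0, -1, 0, -1], [0, 0, 2, 0, -1, 0], [0, -1, 0, 2, -1, 0], [0, 0, -2, -1, 2, 0], [-1, -1, 0, 0, 0, 2]].
The roots have two lengths (squared-length ratio 2:1); the short ones are alpha_{3}. The associated Dynkin diagram is a chain of 6 nodes with a double edge at one end; the terminal node there is the unique short simple root (B_6), so the type is B_6 (the algebra so(13)).

B6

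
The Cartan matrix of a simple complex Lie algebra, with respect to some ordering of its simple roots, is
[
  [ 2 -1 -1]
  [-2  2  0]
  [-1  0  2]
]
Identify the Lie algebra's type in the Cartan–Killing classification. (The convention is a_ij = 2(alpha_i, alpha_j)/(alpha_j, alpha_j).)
C_3 (sp(6))

The matrix has rank 3 with 2's on the diagonal. Reading the off-diagonal entries as Dynkin edges (a single edge where a_ij = a_ji = -1; a double or triple edge where a_ij * a_ji = 2 or 3), the diagram is a chain of 3 nodes with a double edge at one end; the terminal node there is the unique long simple root (C_3). One simple-root ordering that puts it in standard form is (alpha_3, alpha_1, alpha_2). So the algebra is type C_3, i.e. sp(6).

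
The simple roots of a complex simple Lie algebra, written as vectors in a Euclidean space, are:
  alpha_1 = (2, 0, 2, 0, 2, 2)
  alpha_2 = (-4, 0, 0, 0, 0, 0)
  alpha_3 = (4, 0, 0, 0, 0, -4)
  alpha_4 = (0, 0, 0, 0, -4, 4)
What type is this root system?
type F_4

Compute the Cartan integers a_ij = 2(alpha_i, alpha_j)/(alpha_j, alpha_j); the resulting 4x4 Cartan matrix is
[[2, -1, 0, 0], [-1, 2, -1, 0], [0, -2, 2, -1], [0, 0, -1, 2]].
The roots have two lengths (squared-length ratio 2:1); the short ones are alpha_{1,2}. The associated Dynkin diagram is a chain of 4 nodes with a double edge between the middle two (F_4), so the type is F_4.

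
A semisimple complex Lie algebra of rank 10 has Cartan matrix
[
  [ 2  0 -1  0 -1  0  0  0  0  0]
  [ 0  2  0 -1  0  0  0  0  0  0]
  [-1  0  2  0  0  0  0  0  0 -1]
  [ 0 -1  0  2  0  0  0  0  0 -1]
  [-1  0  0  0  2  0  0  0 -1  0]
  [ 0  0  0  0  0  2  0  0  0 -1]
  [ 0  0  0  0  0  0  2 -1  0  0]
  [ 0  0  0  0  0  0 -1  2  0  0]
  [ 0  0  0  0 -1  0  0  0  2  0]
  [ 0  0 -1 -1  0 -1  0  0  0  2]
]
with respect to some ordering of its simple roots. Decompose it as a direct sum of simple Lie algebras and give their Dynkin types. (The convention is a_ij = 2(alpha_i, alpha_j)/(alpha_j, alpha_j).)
A_2 (sl(3)) + E_8

The diagram associated to this matrix has two connected components: the simple roots {alpha_7, alpha_8} form a chain of 2 nodes with single edges (A_2), and {alpha_1, alpha_2, alpha_3, alpha_4, alpha_5, alpha_6, alpha_9, alpha_10} form a chain of 7 nodes with one extra node attached to the third node from one end (E_8). A semisimple Lie algebra decomposes uniquely as the direct sum of simple ideals, one per connected component of its Dynkin diagram, so g ≅ A_2 ⊕ E_8 (dimension 8 + 248 = 256).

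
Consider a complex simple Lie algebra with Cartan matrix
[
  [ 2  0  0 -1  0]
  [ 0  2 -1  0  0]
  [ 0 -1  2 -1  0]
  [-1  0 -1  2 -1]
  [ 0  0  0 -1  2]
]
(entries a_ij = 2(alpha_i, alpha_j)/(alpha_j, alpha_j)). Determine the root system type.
The matrix has rank 5 with 2's on the diagonal. Reading the off-diagonal entries as Dynkin edges (a single edge where a_ij = a_ji = -1; a double or triple edge where a_ij * a_ji = 2 or 3), the diagram is a chain of 3 nodes with a fork of two nodes at one end (D_5). One simple-root ordering that puts it in standard form is (alpha_2, alpha_3, alpha_4, alpha_1, alpha_5). So the algebra is type D_5, i.e. so(10).

D_5 (so(10))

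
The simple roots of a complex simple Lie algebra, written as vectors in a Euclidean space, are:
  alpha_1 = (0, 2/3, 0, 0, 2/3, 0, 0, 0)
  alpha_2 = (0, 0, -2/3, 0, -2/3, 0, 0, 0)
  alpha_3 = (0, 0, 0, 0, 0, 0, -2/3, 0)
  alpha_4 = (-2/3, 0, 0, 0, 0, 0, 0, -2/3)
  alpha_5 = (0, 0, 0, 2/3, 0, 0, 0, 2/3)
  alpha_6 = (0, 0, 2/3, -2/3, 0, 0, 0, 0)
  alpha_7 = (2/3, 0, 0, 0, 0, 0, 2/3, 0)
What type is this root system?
Compute the Cartan integers a_ij = 2(alpha_i, alpha_j)/(alpha_j, alpha_j); the resulting 7x7 Cartan matrix is
[[2, -1, 0, 0, 0, 0, 0], [-1, 2, 0, 0, 0, -1, 0], [0, 0, 2, 0, 0, 0, -1], [0, 0, 0, 2, -1, 0, -1], [0, 0, 0, -1, 2, -1, 0], [0, -1, 0, 0, -1, 2, 0], [0, 0, -2, -1, 0, 0, 2]].
The roots have two lengths (squared-length ratio 2:1); the short ones are alpha_{3}. The associated Dynkin diagram is a chain of 7 nodes with a double edge at one end; the terminal node there is the unique short simple root (B_7), so the type is B_7 (the algebra so(15)).

B_7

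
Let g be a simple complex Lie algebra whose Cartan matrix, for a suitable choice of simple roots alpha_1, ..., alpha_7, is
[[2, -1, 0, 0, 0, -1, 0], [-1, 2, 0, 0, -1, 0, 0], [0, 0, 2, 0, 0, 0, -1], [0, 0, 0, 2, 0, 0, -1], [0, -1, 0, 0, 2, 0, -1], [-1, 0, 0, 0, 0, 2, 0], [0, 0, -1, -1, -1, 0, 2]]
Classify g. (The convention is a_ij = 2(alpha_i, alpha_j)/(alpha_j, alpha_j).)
The matrix has rank 7 with 2's on the diagonal. Reading the off-diagonal entries as Dynkin edges (a single edge where a_ij = a_ji = -1; a double or triple edge where a_ij * a_ji = 2 or 3), the diagram is a chain of 5 nodes with a fork of two nodes at one end (D_7). One simple-root ordering that puts it in standard form is (alpha_6, alpha_1, alpha_2, alpha_5, alpha_7, alpha_3, alpha_4). So the algebra is type D_7, i.e. so(14).

D_7 (so(14))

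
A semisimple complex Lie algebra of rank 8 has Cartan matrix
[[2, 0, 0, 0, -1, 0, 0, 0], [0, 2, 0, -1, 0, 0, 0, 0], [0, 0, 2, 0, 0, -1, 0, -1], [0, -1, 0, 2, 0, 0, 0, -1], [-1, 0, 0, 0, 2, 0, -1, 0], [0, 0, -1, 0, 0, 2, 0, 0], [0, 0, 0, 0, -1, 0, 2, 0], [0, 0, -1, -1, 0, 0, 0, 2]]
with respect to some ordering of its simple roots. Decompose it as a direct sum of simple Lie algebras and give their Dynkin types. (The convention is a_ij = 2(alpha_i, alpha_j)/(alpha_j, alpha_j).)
type A_3 + type A_5

The diagram associated to this matrix has two connected components: the simple roots {alpha_1, alpha_5, alpha_7} form a chain of 3 nodes with single edges (A_3), and {alpha_2, alpha_3, alpha_4, alpha_6, alpha_8} form a chain of 5 nodes with single edges (A_5). A semisimple Lie algebra decomposes uniquely as the direct sum of simple ideals, one per connected component of its Dynkin diagram, so g ≅ A_3 ⊕ A_5 (dimension 15 + 35 = 50).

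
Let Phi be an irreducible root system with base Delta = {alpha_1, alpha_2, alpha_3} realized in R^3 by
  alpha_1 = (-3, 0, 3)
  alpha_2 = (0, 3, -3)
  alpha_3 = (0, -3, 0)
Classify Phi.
B_3 (so(7))

Compute the Cartan integers a_ij = 2(alpha_i, alpha_j)/(alpha_j, alpha_j); the resulting 3x3 Cartan matrix is
[[2, -1, 0], [-1, 2, -2], [0, -1, 2]].
The roots have two lengths (squared-length ratio 2:1); the short ones are alpha_{3}. The associated Dynkin diagram is a chain of 3 nodes with a double edge at one end; the terminal node there is the unique short simple root (B_3), so the type is B_3 (the algebra so(7)).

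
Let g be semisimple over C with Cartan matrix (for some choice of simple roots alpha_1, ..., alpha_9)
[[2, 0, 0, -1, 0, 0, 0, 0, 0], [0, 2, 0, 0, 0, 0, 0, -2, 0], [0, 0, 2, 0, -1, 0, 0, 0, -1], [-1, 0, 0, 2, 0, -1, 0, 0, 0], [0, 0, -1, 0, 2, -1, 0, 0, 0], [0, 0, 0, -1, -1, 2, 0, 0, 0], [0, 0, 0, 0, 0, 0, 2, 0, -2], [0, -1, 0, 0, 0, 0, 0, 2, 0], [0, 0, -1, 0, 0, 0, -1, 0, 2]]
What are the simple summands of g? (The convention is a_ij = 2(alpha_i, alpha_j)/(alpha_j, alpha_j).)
The diagram associated to this matrix has two connected components: the simple roots {alpha_2, alpha_8} form a chain of 2 nodes with a double edge at one end; the terminal node there is the unique short simple root (B_2), and {alpha_1, alpha_3, alpha_4, alpha_5, alpha_6, alpha_7, alpha_9} form a chain of 7 nodes with a double edge at one end; the terminal node there is the unique long simple root (C_7). A semisimple Lie algebra decomposes uniquely as the direct sum of simple ideals, one per connected component of its Dynkin diagram, so g ≅ B_2 ⊕ C_7 (dimension 10 + 105 = 115).

type B_2 ⊕ type C_7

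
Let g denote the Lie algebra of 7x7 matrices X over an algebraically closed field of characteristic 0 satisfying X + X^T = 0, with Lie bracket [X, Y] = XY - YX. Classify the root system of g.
B_3

This is so(7) with 7 odd, which has dimension 7(7-1)/2 = 21 and rank (7-1)/2 = 3. In the classification of classical Lie algebras, the orthogonal algebra so(2n+1) in an odd number of variables has type B_n; here n = 3, so the Dynkin diagram is a chain of 3 nodes with a double edge at one end; the terminal node there is the unique short simple root (B_3). Hence the type is B_3.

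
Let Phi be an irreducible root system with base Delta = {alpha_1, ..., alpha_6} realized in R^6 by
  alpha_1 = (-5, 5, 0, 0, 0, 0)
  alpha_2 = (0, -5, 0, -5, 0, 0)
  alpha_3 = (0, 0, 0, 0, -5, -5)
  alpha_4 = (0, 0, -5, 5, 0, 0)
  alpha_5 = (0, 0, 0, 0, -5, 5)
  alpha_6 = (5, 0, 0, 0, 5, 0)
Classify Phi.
Compute the Cartan integers a_ij = 2(alpha_i, alpha_j)/(alpha_j, alpha_j); the resulting 6x6 Cartan matrix is
[[2, -1, 0, 0, 0, -1], [-1, 2, 0, -1, 0, 0], [0, 0, 2, 0, 0, -1], [0, -1, 0, 2, 0, 0], [0, 0, 0, 0, 2, -1], [-1, 0, -1, 0, -1, 2]].
All simple roots have the same length, so the diagram is simply laced. The associated Dynkin diagram is a chain of 4 nodes with a fork of two nodes at one end (D_6), so the type is D_6 (the algebra so(12)).

D6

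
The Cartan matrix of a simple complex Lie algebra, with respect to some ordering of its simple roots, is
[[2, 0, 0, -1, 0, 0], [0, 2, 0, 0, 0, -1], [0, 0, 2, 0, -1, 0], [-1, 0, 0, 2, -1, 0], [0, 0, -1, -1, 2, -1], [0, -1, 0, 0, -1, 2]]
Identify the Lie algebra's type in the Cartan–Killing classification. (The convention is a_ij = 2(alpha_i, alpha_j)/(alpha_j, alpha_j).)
The matrix has rank 6 with 2's on the diagonal. Reading the off-diagonal entries as Dynkin edges (a single edge where a_ij = a_ji = -1; a double or triple edge where a_ij * a_ji = 2 or 3), the diagram is a chain of 5 nodes with one extra node attached to the third node from one end (E_6). One simple-root ordering that puts it in standard form is (alpha_2, alpha_3, alpha_6, alpha_5, alpha_4, alpha_1). So the algebra is type E_6.

E_6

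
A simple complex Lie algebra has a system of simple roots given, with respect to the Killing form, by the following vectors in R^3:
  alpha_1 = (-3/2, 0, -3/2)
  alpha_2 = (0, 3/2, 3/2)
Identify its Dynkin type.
Compute the Cartan integers a_ij = 2(alpha_i, alpha_j)/(alpha_j, alpha_j); the resulting 2x2 Cartan matrix is
[[2, -1], [-1, 2]].
All simple roots have the same length, so the diagram is simply laced. The associated Dynkin diagram is a chain of 2 nodes with single edges (A_2), so the type is A_2 (the algebra sl(3)).

type A_2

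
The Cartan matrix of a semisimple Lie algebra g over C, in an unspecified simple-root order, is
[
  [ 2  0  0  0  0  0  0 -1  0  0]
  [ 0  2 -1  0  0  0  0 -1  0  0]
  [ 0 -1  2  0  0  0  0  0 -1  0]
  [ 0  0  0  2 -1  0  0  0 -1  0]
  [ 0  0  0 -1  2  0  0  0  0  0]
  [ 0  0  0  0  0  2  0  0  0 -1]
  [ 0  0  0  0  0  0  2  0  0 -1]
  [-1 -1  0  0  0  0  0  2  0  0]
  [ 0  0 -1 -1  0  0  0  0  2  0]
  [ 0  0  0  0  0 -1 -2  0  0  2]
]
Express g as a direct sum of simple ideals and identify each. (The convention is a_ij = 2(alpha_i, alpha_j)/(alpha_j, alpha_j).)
The diagram associated to this matrix has two connected components: the simple roots {alpha_1, alpha_2, alpha_3, alpha_4, alpha_5, alpha_8, alpha_9} form a chain of 7 nodes with single edges (A_7), and {alpha_6, alpha_7, alpha_10} form a chain of 3 nodes with a double edge at one end; the terminal node there is the unique short simple root (B_3). A semisimple Lie algebra decomposes uniquely as the direct sum of simple ideals, one per connected component of its Dynkin diagram, so g ≅ A_7 ⊕ B_3 (dimension 63 + 21 = 84).

A_7 (sl(8)) + B_3 (so(7))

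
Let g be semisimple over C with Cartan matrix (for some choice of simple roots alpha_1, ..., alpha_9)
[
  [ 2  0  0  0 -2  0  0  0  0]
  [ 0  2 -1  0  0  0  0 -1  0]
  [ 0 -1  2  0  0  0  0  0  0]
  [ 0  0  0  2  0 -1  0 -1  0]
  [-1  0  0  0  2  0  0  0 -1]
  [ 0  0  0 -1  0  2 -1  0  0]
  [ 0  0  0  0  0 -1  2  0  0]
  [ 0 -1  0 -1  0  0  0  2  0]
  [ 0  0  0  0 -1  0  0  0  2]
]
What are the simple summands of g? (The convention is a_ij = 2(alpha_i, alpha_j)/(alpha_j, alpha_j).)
A_6 + C_3

The diagram associated to this matrix has two connected components: the simple roots {alpha_2, alpha_3, alpha_4, alpha_6, alpha_7, alpha_8} form a chain of 6 nodes with single edges (A_6), and {alpha_1, alpha_5, alpha_9} form a chain of 3 nodes with a double edge at one end; the terminal node there is the unique long simple root (C_3). A semisimple Lie algebra decomposes uniquely as the direct sum of simple ideals, one per connected component of its Dynkin diagram, so g ≅ A_6 ⊕ C_3 (dimension 48 + 21 = 69).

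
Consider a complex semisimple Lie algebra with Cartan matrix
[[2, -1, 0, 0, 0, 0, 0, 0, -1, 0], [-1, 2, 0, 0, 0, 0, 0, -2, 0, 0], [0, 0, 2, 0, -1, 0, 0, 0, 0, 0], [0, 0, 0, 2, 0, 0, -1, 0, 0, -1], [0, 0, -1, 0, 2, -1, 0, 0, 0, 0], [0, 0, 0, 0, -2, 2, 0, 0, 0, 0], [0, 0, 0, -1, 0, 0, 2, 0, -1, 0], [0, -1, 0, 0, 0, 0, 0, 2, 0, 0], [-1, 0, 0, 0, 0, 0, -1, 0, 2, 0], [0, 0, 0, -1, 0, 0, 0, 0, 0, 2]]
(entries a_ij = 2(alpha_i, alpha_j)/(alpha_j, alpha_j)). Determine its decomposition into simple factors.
The diagram associated to this matrix has two connected components: the simple roots {alpha_1, alpha_2, alpha_4, alpha_7, alpha_8, alpha_9, alpha_10} form a chain of 7 nodes with a double edge at one end; the terminal node there is the unique short simple root (B_7), and {alpha_3, alpha_5, alpha_6} form a chain of 3 nodes with a double edge at one end; the terminal node there is the unique long simple root (C_3). A semisimple Lie algebra decomposes uniquely as the direct sum of simple ideals, one per connected component of its Dynkin diagram, so g ≅ B_7 ⊕ C_3 (dimension 105 + 21 = 126).

B7 + C3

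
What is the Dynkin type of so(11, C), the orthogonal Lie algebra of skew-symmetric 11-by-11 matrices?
This is so(11) with 11 odd, which has dimension 11(11-1)/2 = 55 and rank (11-1)/2 = 5. In the classification of classical Lie algebras, the orthogonal algebra so(2n+1) in an odd number of variables has type B_n; here n = 5, so the Dynkin diagram is a chain of 5 nodes with a double edge at one end; the terminal node there is the unique short simple root (B_5). Hence the type is B_5.

B_5 (so(11))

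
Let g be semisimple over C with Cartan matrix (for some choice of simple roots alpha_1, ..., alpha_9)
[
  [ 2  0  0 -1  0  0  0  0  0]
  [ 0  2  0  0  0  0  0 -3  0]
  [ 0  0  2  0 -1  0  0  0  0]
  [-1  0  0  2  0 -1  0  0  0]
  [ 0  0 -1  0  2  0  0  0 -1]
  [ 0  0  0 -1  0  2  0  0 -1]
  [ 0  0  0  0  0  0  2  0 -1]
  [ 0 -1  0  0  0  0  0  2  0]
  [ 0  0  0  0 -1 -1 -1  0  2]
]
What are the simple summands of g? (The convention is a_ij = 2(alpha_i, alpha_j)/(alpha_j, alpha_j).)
The diagram associated to this matrix has two connected components: the simple roots {alpha_1, alpha_3, alpha_4, alpha_5, alpha_6, alpha_7, alpha_9} form a chain of 6 nodes with one extra node attached to the third node from one end (E_7), and {alpha_2, alpha_8} form two nodes joined by a triple edge (G_2). A semisimple Lie algebra decomposes uniquely as the direct sum of simple ideals, one per connected component of its Dynkin diagram, so g ≅ E_7 ⊕ G_2 (dimension 133 + 14 = 147).

E_7 + G_2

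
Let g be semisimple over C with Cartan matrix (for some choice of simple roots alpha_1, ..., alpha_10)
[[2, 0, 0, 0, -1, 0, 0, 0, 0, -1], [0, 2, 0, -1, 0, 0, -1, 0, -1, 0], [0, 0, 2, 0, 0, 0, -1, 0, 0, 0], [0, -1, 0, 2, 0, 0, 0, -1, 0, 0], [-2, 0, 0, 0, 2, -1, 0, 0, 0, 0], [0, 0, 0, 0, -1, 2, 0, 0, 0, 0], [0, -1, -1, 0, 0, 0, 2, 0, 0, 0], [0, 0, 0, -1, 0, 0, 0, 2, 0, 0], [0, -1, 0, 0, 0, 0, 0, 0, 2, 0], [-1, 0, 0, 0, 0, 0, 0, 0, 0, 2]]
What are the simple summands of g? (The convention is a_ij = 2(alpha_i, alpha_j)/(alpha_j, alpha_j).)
The diagram associated to this matrix has two connected components: the simple roots {alpha_2, alpha_3, alpha_4, alpha_7, alpha_8, alpha_9} form a chain of 5 nodes with one extra node attached to the third node from one end (E_6), and {alpha_1, alpha_5, alpha_6, alpha_10} form a chain of 4 nodes with a double edge between the middle two (F_4). A semisimple Lie algebra decomposes uniquely as the direct sum of simple ideals, one per connected component of its Dynkin diagram, so g ≅ E_6 ⊕ F_4 (dimension 78 + 52 = 130).

E6 + F4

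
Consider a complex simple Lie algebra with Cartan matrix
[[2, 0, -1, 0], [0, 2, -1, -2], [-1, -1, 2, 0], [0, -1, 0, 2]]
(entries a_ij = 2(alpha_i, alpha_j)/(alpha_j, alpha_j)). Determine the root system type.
type B_4

The matrix has rank 4 with 2's on the diagonal. Reading the off-diagonal entries as Dynkin edges (a single edge where a_ij = a_ji = -1; a double or triple edge where a_ij * a_ji = 2 or 3), the diagram is a chain of 4 nodes with a double edge at one end; the terminal node there is the unique short simple root (B_4). One simple-root ordering that puts it in standard form is (alpha_1, alpha_3, alpha_2, alpha_4). So the algebra is type B_4, i.e. so(9).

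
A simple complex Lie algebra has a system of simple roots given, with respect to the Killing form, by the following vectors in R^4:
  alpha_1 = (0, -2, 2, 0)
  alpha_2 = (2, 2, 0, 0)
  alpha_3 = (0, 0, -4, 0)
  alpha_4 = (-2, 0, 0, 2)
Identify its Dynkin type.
Compute the Cartan integers a_ij = 2(alpha_i, alpha_j)/(alpha_j, alpha_j); the resulting 4x4 Cartan matrix is
[[2, -1, -1, 0], [-1, 2, 0, -1], [-2, 0, 2, 0], [0, -1, 0, 2]].
The roots have two lengths (squared-length ratio 2:1); the short ones are alpha_{1,2,4}. The associated Dynkin diagram is a chain of 4 nodes with a double edge at one end; the terminal node there is the unique long simple root (C_4), so the type is C_4 (the algebra sp(8)).

type C_4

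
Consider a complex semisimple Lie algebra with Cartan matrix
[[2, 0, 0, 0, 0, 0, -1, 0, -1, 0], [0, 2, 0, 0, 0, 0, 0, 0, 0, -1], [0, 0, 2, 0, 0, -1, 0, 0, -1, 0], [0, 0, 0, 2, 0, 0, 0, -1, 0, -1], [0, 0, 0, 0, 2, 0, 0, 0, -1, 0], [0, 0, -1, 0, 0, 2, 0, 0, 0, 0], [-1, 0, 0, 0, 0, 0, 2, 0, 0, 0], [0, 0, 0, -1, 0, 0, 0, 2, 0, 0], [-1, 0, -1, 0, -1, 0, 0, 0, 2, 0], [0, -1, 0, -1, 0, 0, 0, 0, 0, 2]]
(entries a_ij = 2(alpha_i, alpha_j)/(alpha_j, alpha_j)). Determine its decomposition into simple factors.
The diagram associated to this matrix has two connected components: the simple roots {alpha_2, alpha_4, alpha_8, alpha_10} form a chain of 4 nodes with single edges (A_4), and {alpha_1, alpha_3, alpha_5, alpha_6, alpha_7, alpha_9} form a chain of 5 nodes with one extra node attached to the third node from one end (E_6). A semisimple Lie algebra decomposes uniquely as the direct sum of simple ideals, one per connected component of its Dynkin diagram, so g ≅ A_4 ⊕ E_6 (dimension 24 + 78 = 102).

A_4 ⊕ E_6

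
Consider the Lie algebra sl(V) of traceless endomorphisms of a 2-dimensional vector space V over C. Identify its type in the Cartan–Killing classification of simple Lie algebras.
A1

This is sl(2), which has dimension 2^2 - 1 = 3 and rank 2 - 1 = 1 (a Cartan subalgebra is the diagonal traceless matrices). In the classification of classical Lie algebras, the special linear algebra sl(n+1) has type A_n; here n = 1, so the Dynkin diagram is a chain of 1 nodes with single edges (A_1). Hence the type is A_1.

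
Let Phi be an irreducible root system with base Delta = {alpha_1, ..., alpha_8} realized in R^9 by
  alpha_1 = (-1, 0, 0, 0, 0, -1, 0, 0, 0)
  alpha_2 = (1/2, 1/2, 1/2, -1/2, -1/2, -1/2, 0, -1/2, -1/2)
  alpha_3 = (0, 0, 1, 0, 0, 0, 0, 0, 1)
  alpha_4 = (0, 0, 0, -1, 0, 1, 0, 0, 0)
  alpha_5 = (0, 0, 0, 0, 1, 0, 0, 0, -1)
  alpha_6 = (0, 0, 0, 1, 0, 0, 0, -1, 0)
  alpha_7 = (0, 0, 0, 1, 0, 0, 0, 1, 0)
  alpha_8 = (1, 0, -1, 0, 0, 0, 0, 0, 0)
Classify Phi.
Compute the Cartan integers a_ij = 2(alpha_i, alpha_j)/(alpha_j, alpha_j); the resulting 8x8 Cartan matrix is
[[2, 0, 0, -1, 0, 0, 0, -1], [0, 2, 0, 0, 0, 0, -1, 0], [0, 0, 2, 0, -1, 0, 0, -1], [-1, 0, 0, 2, 0, -1, -1, 0], [0, 0, -1, 0, 2, 0, 0, 0], [0, 0, 0, -1, 0, 2, 0, 0], [0, -1, 0, -1, 0, 0, 2, 0], [-1, 0, -1, 0, 0, 0, 0, 2]].
All simple roots have the same length, so the diagram is simply laced. The associated Dynkin diagram is a chain of 7 nodes with one extra node attached to the third node from one end (E_8), so the type is E_8.

E_8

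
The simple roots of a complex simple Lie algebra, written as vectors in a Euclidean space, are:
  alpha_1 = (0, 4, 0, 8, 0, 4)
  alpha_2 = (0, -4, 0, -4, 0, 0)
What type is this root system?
Compute the Cartan integers a_ij = 2(alpha_i, alpha_j)/(alpha_j, alpha_j); the resulting 2x2 Cartan matrix is
[[2, -3], [-1, 2]].
The roots have two lengths (squared-length ratio 3:1); the short ones are alpha_{2}. The associated Dynkin diagram is two nodes joined by a triple edge (G_2), so the type is G_2.

G2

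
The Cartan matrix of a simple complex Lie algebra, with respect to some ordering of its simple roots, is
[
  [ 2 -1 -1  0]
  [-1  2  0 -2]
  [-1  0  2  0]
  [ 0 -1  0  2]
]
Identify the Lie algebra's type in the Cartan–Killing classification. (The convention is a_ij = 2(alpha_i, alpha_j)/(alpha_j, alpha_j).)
The matrix has rank 4 with 2's on the diagonal. Reading the off-diagonal entries as Dynkin edges (a single edge where a_ij = a_ji = -1; a double or triple edge where a_ij * a_ji = 2 or 3), the diagram is a chain of 4 nodes with a double edge at one end; the terminal node there is the unique short simple root (B_4). One simple-root ordering that puts it in standard form is (alpha_3, alpha_1, alpha_2, alpha_4). So the algebra is type B_4, i.e. so(9).

B_4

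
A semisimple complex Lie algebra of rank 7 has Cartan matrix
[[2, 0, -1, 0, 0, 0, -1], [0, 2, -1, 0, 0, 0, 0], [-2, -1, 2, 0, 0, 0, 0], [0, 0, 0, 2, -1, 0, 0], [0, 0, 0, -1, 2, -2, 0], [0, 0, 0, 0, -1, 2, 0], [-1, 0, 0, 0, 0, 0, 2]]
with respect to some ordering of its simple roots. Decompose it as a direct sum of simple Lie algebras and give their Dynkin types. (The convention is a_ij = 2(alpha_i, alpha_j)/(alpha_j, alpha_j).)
type B_3 + type F_4

The diagram associated to this matrix has two connected components: the simple roots {alpha_4, alpha_5, alpha_6} form a chain of 3 nodes with a double edge at one end; the terminal node there is the unique short simple root (B_3), and {alpha_1, alpha_2, alpha_3, alpha_7} form a chain of 4 nodes with a double edge between the middle two (F_4). A semisimple Lie algebra decomposes uniquely as the direct sum of simple ideals, one per connected component of its Dynkin diagram, so g ≅ B_3 ⊕ F_4 (dimension 21 + 52 = 73).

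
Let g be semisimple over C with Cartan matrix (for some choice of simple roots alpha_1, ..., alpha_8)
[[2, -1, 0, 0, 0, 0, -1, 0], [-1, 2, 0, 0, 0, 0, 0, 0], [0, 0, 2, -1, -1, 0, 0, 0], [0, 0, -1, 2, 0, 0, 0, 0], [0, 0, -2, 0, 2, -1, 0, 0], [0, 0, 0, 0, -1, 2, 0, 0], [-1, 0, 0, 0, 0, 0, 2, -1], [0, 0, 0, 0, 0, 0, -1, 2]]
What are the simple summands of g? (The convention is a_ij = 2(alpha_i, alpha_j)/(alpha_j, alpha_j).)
A4 ⊕ F4

The diagram associated to this matrix has two connected components: the simple roots {alpha_1, alpha_2, alpha_7, alpha_8} form a chain of 4 nodes with single edges (A_4), and {alpha_3, alpha_4, alpha_5, alpha_6} form a chain of 4 nodes with a double edge between the middle two (F_4). A semisimple Lie algebra decomposes uniquely as the direct sum of simple ideals, one per connected component of its Dynkin diagram, so g ≅ A_4 ⊕ F_4 (dimension 24 + 52 = 76).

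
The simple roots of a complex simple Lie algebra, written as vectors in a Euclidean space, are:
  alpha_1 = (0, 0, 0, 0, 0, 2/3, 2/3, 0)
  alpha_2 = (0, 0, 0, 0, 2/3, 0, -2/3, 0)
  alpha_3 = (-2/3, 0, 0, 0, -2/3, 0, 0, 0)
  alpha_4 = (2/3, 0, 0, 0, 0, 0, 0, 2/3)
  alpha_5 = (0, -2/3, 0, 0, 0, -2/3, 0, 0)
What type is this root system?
A_5

Compute the Cartan integers a_ij = 2(alpha_i, alpha_j)/(alpha_j, alpha_j); the resulting 5x5 Cartan matrix is
[[2, -1, 0, 0, -1], [-1, 2, -1, 0, 0], [0, -1, 2, -1, 0], [0, 0, -1, 2, 0], [-1, 0, 0, 0, 2]].
All simple roots have the same length, so the diagram is simply laced. The associated Dynkin diagram is a chain of 5 nodes with single edges (A_5), so the type is A_5 (the algebra sl(6)).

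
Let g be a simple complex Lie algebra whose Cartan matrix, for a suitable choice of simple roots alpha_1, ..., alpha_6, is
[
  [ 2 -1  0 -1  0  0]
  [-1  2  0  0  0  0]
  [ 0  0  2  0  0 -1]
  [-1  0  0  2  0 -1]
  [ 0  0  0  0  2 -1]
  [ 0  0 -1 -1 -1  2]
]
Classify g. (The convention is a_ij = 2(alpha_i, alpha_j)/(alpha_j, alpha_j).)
The matrix has rank 6 with 2's on the diagonal. Reading the off-diagonal entries as Dynkin edges (a single edge where a_ij = a_ji = -1; a double or triple edge where a_ij * a_ji = 2 or 3), the diagram is a chain of 4 nodes with a fork of two nodes at one end (D_6). One simple-root ordering that puts it in standard form is (alpha_2, alpha_1, alpha_4, alpha_6, alpha_3, alpha_5). So the algebra is type D_6, i.e. so(12).

D_6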